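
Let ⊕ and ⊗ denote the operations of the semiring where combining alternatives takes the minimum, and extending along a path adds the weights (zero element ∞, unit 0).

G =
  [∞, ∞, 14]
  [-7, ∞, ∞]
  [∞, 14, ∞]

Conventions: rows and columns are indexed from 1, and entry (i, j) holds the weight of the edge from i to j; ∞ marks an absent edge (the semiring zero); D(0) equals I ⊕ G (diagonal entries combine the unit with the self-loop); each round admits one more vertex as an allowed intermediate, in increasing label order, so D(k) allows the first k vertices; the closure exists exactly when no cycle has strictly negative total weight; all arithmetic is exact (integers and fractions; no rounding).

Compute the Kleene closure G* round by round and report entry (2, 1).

D(0):
  [0, ∞, 14]
  [-7, 0, ∞]
  [∞, 14, 0]
D(1):
  [0, ∞, 14]
  [-7, 0, 7]
  [∞, 14, 0]
D(2):
  [0, ∞, 14]
  [-7, 0, 7]
  [7, 14, 0]
D(3):
  [0, 28, 14]
  [-7, 0, 7]
  [7, 14, 0]
Answer: G*[2][1] = -7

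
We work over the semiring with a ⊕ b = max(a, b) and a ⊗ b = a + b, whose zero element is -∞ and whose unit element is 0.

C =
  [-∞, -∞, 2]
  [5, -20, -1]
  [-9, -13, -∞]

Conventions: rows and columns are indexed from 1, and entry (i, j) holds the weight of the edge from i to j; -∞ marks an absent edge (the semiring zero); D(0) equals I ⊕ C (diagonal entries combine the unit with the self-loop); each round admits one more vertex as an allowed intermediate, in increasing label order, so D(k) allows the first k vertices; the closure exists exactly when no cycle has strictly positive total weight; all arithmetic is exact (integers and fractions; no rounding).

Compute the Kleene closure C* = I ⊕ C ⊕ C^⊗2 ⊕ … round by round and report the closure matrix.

D(0):
  [0, -∞, 2]
  [5, 0, -1]
  [-9, -13, 0]
D(1):
  [0, -∞, 2]
  [5, 0, 7]
  [-9, -13, 0]
D(2):
  [0, -∞, 2]
  [5, 0, 7]
  [-8, -13, 0]
D(3):
  [0, -11, 2]
  [5, 0, 7]
  [-8, -13, 0]
Answer: C* = [[0, -11, 2], [5, 0, 7], [-8, -13, 0]]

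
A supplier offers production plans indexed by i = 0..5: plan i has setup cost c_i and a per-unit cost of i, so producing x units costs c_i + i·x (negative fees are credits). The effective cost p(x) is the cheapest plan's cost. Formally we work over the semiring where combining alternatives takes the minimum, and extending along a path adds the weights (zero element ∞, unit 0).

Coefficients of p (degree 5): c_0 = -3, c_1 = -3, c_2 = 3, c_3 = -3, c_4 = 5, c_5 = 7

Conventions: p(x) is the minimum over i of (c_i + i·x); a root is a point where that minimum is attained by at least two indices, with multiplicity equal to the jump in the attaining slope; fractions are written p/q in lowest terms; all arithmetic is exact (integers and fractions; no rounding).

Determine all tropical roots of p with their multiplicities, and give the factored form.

hull edge (i=0, c=-3) to (i=3, c=-3): slope 0, span 3
hull edge (i=3, c=-3) to (i=5, c=7): slope 5, span 2
Factored form: p(x) = 7 ⊗ (x ⊕ (-5)) ⊗ (x ⊕ (-5)) ⊗ (x ⊕ 0) ⊗ (x ⊕ 0) ⊗ (x ⊕ 0)
Answer: roots = -5 (mult 2), 0 (mult 3)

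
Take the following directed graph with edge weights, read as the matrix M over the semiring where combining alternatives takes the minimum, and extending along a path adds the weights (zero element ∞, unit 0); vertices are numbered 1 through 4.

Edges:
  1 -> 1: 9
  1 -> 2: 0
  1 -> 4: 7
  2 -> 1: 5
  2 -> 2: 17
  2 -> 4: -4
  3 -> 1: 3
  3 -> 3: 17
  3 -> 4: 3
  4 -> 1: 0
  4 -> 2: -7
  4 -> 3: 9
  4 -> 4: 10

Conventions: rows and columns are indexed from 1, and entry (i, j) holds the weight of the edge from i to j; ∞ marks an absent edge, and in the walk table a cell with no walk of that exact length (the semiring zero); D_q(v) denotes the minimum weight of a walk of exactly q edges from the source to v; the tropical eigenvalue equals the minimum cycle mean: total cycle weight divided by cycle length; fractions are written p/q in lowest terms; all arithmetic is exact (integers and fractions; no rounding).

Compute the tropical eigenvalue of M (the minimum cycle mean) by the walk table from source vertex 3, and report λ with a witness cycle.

q=0: [∞, ∞, 0, ∞]
q=1: [3, ∞, 17, 3]
q=2: [3, -4, 12, 10]
q=3: [1, 3, 19, -8]
q=4: [-8, -15, 1, -1]
Optimal cycle mean attained by: cycle 2->4->2, total (-4) + (-7), length 2.
Answer: λ = -11/2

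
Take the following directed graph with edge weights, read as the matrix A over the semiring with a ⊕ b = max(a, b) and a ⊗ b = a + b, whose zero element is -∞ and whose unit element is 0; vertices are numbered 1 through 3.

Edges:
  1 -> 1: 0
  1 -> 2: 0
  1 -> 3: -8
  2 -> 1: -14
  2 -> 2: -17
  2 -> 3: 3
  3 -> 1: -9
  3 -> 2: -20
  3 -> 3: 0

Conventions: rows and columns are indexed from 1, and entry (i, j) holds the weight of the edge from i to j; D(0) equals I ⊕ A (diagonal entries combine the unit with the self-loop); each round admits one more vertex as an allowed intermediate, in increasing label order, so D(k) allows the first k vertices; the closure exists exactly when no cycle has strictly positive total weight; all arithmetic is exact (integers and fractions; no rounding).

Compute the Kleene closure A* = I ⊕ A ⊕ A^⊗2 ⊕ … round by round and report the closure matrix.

D(0):
  [0, 0, -8]
  [-14, 0, 3]
  [-9, -20, 0]
D(1):
  [0, 0, -8]
  [-14, 0, 3]
  [-9, -9, 0]
D(2):
  [0, 0, 3]
  [-14, 0, 3]
  [-9, -9, 0]
D(3):
  [0, 0, 3]
  [-6, 0, 3]
  [-9, -9, 0]
Answer: A* = [[0, 0, 3], [-6, 0, 3], [-9, -9, 0]]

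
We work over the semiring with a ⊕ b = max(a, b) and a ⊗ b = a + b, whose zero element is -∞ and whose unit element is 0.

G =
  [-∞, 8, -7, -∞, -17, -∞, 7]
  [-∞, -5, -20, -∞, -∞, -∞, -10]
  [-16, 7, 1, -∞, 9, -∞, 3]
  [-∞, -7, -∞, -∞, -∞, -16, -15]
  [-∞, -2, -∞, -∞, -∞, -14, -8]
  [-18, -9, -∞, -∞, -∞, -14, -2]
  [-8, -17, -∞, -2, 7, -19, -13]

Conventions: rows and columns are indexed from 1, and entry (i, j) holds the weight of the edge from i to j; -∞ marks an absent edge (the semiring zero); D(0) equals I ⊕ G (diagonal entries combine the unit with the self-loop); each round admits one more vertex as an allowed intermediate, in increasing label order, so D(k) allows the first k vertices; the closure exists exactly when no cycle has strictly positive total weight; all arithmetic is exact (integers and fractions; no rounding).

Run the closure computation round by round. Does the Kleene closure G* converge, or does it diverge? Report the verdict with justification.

Detection: at round 0, diagonal entry (3, 3) turns strictly positive.
Key observation: the cycle 3->3 has total weight 1, which is strictly positive.
Answer: DIVERGES — positive cycle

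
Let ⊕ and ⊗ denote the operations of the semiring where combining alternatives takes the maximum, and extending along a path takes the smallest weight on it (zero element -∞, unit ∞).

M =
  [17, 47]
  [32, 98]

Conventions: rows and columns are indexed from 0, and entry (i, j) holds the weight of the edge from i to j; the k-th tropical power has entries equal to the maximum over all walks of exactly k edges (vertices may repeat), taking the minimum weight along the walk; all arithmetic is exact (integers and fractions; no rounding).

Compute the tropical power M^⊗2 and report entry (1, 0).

M^⊗2:
  [32, 47]
  [32, 98]
Key observation: the optimum is the walk 1->1->0, with weight 98 min 32 = 32.
Optimal value attained by: walk 1->1->0.
Answer: (M^⊗2)[1][0] = 32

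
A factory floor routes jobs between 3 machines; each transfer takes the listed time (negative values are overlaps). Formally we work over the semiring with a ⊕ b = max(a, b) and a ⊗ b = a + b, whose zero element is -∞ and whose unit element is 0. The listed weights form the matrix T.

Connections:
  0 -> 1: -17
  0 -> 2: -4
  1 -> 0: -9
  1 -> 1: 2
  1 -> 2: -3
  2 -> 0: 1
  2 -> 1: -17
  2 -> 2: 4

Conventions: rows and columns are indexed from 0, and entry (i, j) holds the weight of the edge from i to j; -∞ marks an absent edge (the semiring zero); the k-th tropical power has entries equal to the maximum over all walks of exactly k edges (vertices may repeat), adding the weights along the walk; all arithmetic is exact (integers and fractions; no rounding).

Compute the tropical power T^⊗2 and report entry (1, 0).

T^⊗2:
  [-3, -15, 0]
  [-2, 4, 1]
  [5, -13, 8]
Key observation: the optimum is the walk 1->2->0, with weight (-3) + 1 = -2.
Optimal value attained by: walk 1->2->0.
Answer: (T^⊗2)[1][0] = -2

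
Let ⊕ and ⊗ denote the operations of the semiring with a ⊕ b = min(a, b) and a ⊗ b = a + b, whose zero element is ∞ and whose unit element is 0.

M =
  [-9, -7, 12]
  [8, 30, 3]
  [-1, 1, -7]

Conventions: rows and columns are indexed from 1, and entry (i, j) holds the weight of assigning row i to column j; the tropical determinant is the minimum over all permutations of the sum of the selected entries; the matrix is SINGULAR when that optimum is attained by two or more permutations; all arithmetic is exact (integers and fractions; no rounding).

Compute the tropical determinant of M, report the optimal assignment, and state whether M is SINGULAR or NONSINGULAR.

σ = (1, 2, 3): (-9) + 30 + (-7) = 14
σ = (1, 3, 2): (-9) + 3 + 1 = -5
σ = (2, 1, 3): (-7) + 8 + (-7) = -6
σ = (2, 3, 1): (-7) + 3 + (-1) = -5
σ = (3, 1, 2): 12 + 8 + 1 = 21
σ = (3, 2, 1): 12 + 30 + (-1) = 41
Optimal value attained by: σ = (2, 1, 3).
Answer: det⊕(M) = -6; verdict: NONSINGULAR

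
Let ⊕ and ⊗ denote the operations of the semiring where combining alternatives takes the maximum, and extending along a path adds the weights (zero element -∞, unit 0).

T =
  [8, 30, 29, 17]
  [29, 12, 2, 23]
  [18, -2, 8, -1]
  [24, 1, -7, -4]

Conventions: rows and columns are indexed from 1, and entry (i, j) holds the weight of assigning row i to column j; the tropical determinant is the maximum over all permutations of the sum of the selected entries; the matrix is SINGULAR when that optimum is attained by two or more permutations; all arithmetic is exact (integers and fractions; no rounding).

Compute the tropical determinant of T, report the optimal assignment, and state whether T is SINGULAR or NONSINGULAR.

σ = (1, 2, 3, 4): 8 + 12 + 8 + (-4) = 24
σ = (1, 2, 4, 3): 8 + 12 + (-1) + (-7) = 12
σ = (1, 3, 2, 4): 8 + 2 + (-2) + (-4) = 4
σ = (1, 3, 4, 2): 8 + 2 + (-1) + 1 = 10
σ = (1, 4, 2, 3): 8 + 23 + (-2) + (-7) = 22
σ = (1, 4, 3, 2): 8 + 23 + 8 + 1 = 40
σ = (2, 1, 3, 4): 30 + 29 + 8 + (-4) = 63
σ = (2, 1, 4, 3): 30 + 29 + (-1) + (-7) = 51
σ = (2, 3, 1, 4): 30 + 2 + 18 + (-4) = 46
σ = (2, 3, 4, 1): 30 + 2 + (-1) + 24 = 55
σ = (2, 4, 1, 3): 30 + 23 + 18 + (-7) = 64
σ = (2, 4, 3, 1): 30 + 23 + 8 + 24 = 85
σ = (3, 1, 2, 4): 29 + 29 + (-2) + (-4) = 52
σ = (3, 1, 4, 2): 29 + 29 + (-1) + 1 = 58
σ = (3, 2, 1, 4): 29 + 12 + 18 + (-4) = 55
σ = (3, 2, 4, 1): 29 + 12 + (-1) + 24 = 64
σ = (3, 4, 1, 2): 29 + 23 + 18 + 1 = 71
σ = (3, 4, 2, 1): 29 + 23 + (-2) + 24 = 74
σ = (4, 1, 2, 3): 17 + 29 + (-2) + (-7) = 37
σ = (4, 1, 3, 2): 17 + 29 + 8 + 1 = 55
σ = (4, 2, 1, 3): 17 + 12 + 18 + (-7) = 40
σ = (4, 2, 3, 1): 17 + 12 + 8 + 24 = 61
σ = (4, 3, 1, 2): 17 + 2 + 18 + 1 = 38
σ = (4, 3, 2, 1): 17 + 2 + (-2) + 24 = 41
Optimal value attained by: σ = (2, 4, 3, 1).
Answer: det⊕(T) = 85; verdict: NONSINGULAR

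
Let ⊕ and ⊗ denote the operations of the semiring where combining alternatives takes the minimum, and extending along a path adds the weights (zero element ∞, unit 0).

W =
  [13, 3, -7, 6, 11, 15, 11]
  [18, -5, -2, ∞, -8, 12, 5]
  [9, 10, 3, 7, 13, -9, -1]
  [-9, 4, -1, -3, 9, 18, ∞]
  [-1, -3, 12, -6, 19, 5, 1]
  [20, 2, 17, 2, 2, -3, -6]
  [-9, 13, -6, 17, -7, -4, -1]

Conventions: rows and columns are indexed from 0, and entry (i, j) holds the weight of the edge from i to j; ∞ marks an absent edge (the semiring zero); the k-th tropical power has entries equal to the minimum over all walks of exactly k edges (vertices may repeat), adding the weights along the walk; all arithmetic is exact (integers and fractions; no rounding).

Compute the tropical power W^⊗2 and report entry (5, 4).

W^⊗2:
  [-3, -2, -4, 0, -5, -16, -8]
  [-9, -11, -7, -14, -13, -11, -7]
  [-10, -7, -7, -7, -8, -12, -15]
  [-12, -6, -16, -6, -4, -10, -2]
  [-15, -8, -8, -9, -11, -3, -1]
  [-15, -3, -12, -4, -13, -10, -9]
  [-10, -10, -16, -13, -8, -15, -10]
Key observation: the optimum is the walk 5->6->4, with weight (-6) + (-7) = -13.
Optimal value attained by: walk 5->6->4.
Answer: (W^⊗2)[5][4] = -13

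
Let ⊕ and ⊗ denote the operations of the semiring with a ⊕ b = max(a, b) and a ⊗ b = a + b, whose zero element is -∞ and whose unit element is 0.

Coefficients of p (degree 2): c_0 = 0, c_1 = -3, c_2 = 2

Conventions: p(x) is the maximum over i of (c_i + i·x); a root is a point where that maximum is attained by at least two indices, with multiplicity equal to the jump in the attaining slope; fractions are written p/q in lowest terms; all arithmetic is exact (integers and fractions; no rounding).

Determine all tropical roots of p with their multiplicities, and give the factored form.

hull edge (i=0, c=0) to (i=2, c=2): slope 1, span 2
Factored form: p(x) = 2 ⊗ (x ⊕ (-1)) ⊗ (x ⊕ (-1))
Answer: roots = -1 (mult 2)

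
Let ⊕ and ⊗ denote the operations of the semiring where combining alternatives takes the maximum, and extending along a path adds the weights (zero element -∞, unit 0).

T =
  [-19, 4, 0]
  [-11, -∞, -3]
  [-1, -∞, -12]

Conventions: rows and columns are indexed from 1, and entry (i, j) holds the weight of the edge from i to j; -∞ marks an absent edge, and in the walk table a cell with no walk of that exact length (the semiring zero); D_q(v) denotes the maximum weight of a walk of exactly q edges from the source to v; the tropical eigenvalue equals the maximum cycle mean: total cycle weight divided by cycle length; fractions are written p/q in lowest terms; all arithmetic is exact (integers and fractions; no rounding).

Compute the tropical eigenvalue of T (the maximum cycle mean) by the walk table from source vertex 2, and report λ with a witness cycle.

q=0: [-∞, 0, -∞]
q=1: [-11, -∞, -3]
q=2: [-4, -7, -11]
q=3: [-12, 0, -4]
Optimal cycle mean attained by: cycle 1->2->3->1, total 4 + (-3) + (-1), length 3.
Answer: λ = 0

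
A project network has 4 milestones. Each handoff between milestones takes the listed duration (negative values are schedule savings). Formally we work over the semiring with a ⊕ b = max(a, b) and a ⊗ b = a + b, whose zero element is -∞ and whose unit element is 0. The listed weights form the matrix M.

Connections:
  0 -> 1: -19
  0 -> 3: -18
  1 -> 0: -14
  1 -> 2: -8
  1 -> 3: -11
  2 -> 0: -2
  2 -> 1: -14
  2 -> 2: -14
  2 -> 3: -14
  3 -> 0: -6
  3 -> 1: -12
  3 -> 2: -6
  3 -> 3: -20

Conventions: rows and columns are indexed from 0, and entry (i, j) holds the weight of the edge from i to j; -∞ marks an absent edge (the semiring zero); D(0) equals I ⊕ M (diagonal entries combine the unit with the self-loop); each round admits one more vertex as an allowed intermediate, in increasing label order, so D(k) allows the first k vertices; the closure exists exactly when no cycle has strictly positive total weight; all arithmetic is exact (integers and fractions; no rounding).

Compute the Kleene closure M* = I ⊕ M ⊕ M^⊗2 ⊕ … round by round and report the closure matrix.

D(0):
  [0, -19, -∞, -18]
  [-14, 0, -8, -11]
  [-2, -14, 0, -14]
  [-6, -12, -6, 0]
D(1):
  [0, -19, -∞, -18]
  [-14, 0, -8, -11]
  [-2, -14, 0, -14]
  [-6, -12, -6, 0]
D(2):
  [0, -19, -27, -18]
  [-14, 0, -8, -11]
  [-2, -14, 0, -14]
  [-6, -12, -6, 0]
D(3):
  [0, -19, -27, -18]
  [-10, 0, -8, -11]
  [-2, -14, 0, -14]
  [-6, -12, -6, 0]
D(4):
  [0, -19, -24, -18]
  [-10, 0, -8, -11]
  [-2, -14, 0, -14]
  [-6, -12, -6, 0]
Answer: M* = [[0, -19, -24, -18], [-10, 0, -8, -11], [-2, -14, 0, -14], [-6, -12, -6, 0]]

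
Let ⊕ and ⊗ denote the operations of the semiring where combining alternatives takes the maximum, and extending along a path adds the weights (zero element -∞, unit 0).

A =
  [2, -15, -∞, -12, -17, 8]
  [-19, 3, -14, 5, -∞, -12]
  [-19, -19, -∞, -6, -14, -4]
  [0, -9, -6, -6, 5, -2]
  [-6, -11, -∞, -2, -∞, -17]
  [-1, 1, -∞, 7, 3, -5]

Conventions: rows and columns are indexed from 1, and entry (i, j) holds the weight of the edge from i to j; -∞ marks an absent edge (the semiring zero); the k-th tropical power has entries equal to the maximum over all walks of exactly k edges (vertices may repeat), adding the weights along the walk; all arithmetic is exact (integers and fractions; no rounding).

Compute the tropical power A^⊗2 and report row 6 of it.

A^⊗2:
  [7, 9, -18, 15, 11, 10]
  [5, 6, -1, 8, 10, 3]
  [-5, -3, -12, 3, -1, -8]
  [2, -1, -12, 5, 1, 8]
  [-2, -8, -8, -6, 3, 2]
  [7, 4, 1, 6, 12, 7]
Answer: row 6 of A^⊗2 = [7, 4, 1, 6, 12, 7]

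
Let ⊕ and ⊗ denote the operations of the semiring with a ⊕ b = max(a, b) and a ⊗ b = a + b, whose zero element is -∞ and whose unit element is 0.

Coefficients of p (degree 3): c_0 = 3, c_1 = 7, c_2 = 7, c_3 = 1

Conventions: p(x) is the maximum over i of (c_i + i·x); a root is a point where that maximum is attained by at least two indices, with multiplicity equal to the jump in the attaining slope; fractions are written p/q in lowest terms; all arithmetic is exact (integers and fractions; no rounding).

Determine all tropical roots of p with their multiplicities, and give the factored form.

hull edge (i=0, c=3) to (i=1, c=7): slope 4, span 1
hull edge (i=1, c=7) to (i=2, c=7): slope 0, span 1
hull edge (i=2, c=7) to (i=3, c=1): slope -6, span 1
Factored form: p(x) = 1 ⊗ (x ⊕ (-4)) ⊗ (x ⊕ 0) ⊗ (x ⊕ 6)
Answer: roots = -4 (mult 1), 0 (mult 1), 6 (mult 1)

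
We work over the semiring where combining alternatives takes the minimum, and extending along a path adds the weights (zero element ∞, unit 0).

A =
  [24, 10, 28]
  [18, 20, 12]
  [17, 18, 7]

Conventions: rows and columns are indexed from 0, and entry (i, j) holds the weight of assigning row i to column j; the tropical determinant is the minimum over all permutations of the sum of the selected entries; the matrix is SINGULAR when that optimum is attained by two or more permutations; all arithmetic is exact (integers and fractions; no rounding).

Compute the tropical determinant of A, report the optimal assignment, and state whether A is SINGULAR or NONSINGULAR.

σ = (0, 1, 2): 24 + 20 + 7 = 51
σ = (0, 2, 1): 24 + 12 + 18 = 54
σ = (1, 0, 2): 10 + 18 + 7 = 35
σ = (1, 2, 0): 10 + 12 + 17 = 39
σ = (2, 0, 1): 28 + 18 + 18 = 64
σ = (2, 1, 0): 28 + 20 + 17 = 65
Optimal value attained by: σ = (1, 0, 2).
Answer: det⊕(A) = 35; verdict: NONSINGULAR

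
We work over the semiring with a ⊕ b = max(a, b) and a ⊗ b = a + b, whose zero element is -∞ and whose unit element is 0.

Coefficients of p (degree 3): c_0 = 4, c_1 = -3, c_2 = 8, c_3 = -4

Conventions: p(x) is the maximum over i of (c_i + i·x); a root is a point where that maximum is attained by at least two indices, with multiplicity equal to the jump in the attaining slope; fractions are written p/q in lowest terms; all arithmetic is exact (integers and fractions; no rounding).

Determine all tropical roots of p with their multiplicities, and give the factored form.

hull edge (i=0, c=4) to (i=2, c=8): slope 2, span 2
hull edge (i=2, c=8) to (i=3, c=-4): slope -12, span 1
Factored form: p(x) = -4 ⊗ (x ⊕ (-2)) ⊗ (x ⊕ (-2)) ⊗ (x ⊕ 12)
Answer: roots = -2 (mult 2), 12 (mult 1)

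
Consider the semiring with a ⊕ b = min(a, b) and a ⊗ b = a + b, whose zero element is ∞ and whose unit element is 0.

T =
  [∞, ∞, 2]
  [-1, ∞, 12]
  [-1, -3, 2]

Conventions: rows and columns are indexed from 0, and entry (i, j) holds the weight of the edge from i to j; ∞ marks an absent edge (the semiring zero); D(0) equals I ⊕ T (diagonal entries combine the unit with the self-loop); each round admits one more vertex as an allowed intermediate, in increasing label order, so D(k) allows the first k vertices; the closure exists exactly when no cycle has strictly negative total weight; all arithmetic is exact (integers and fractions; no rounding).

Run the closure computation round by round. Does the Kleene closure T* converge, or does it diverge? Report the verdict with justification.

D(0):
  [0, ∞, 2]
  [-1, 0, 12]
  [-1, -3, 0]
D(1):
  [0, ∞, 2]
  [-1, 0, 1]
  [-1, -3, 0]
Detection: at round 2, diagonal entry (2, 2) turns strictly negative.
Key observation: the cycle 2->1->0->2 has total weight (-3) + (-1) + 2, which is strictly negative.
Answer: DIVERGES — negative cycle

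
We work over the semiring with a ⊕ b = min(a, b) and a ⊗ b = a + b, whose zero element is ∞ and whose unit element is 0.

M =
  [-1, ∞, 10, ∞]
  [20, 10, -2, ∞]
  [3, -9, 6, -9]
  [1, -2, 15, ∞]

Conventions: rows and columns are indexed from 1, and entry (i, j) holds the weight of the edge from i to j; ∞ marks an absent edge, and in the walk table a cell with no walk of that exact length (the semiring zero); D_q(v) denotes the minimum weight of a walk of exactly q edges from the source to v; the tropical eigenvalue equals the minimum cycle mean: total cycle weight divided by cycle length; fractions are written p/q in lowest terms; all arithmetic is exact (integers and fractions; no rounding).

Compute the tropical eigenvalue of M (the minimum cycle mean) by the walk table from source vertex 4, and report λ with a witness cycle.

q=0: [∞, ∞, ∞, 0]
q=1: [1, -2, 15, ∞]
q=2: [0, 6, -4, 6]
q=3: [-1, -13, 2, -13]
q=4: [-12, -15, -15, -7]
Optimal cycle mean attained by: cycle 2->3->2, total (-2) + (-9), length 2.
Answer: λ = -11/2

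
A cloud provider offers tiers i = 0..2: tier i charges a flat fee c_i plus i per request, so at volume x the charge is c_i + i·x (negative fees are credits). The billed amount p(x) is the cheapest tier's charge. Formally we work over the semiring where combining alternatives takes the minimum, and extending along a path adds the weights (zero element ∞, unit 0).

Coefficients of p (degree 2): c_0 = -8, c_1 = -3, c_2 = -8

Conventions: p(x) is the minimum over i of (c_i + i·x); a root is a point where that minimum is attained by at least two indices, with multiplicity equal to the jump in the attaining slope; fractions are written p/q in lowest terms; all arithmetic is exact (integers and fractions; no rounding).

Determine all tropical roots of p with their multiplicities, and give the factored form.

hull edge (i=0, c=-8) to (i=2, c=-8): slope 0, span 2
Factored form: p(x) = -8 ⊗ (x ⊕ 0) ⊗ (x ⊕ 0)
Answer: roots = 0 (mult 2)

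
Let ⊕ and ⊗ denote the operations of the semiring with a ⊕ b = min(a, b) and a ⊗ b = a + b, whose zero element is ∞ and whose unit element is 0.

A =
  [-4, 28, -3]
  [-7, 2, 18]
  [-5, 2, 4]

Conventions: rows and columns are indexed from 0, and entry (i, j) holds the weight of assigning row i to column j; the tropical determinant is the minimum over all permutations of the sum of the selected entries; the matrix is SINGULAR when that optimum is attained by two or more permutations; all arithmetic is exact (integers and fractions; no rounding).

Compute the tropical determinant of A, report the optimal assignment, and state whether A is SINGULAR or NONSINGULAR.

σ = (0, 1, 2): (-4) + 2 + 4 = 2
σ = (0, 2, 1): (-4) + 18 + 2 = 16
σ = (1, 0, 2): 28 + (-7) + 4 = 25
σ = (1, 2, 0): 28 + 18 + (-5) = 41
σ = (2, 0, 1): (-3) + (-7) + 2 = -8
σ = (2, 1, 0): (-3) + 2 + (-5) = -6
Optimal value attained by: σ = (2, 0, 1).
Answer: det⊕(A) = -8; verdict: NONSINGULAR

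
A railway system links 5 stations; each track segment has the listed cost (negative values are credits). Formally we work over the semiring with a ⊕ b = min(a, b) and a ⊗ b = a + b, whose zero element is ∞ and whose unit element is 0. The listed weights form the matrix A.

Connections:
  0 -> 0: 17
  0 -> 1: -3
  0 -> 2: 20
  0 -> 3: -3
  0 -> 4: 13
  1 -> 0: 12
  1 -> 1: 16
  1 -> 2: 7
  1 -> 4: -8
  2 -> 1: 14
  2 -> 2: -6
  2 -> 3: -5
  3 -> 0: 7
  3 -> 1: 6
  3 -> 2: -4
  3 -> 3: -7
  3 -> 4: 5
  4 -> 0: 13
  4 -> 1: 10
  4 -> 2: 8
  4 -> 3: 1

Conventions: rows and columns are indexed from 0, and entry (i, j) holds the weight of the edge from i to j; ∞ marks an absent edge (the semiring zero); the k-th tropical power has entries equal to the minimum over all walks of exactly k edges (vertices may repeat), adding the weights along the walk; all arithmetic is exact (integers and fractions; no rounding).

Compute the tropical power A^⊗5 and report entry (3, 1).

A^⊗2:
  [4, 3, -7, -10, -11]
  [5, 2, 0, -7, 8]
  [2, 1, -12, -12, 0]
  [0, -1, -11, -14, -2]
  [8, 7, -3, -6, 2]
A^⊗3:
  [-3, -4, -14, -17, -5]
  [0, -1, -11, -14, -6]
  [-5, -6, -18, -19, -7]
  [-7, -8, -18, -21, -9]
  [1, 0, -10, -13, -1]
A^⊗4:
  [-10, -11, -21, -24, -12]
  [-7, -8, -18, -21, -9]
  [-12, -13, -24, -26, -14]
  [-14, -15, -25, -28, -16]
  [-6, -7, -17, -20, -8]
A^⊗5:
  [-17, -18, -28, -31, -19]
  [-14, -15, -25, -28, -16]
  [-19, -20, -30, -33, -21]
  [-21, -22, -32, -35, -23]
  [-13, -14, -24, -27, -15]
Key observation: the optimum is the walk 3->3->3->3->3->1, with weight (-7) + (-7) + (-7) + (-7) + 6 = -22.
Optimal value attained by: walk 3->3->3->3->3->1.
Answer: (A^⊗5)[3][1] = -22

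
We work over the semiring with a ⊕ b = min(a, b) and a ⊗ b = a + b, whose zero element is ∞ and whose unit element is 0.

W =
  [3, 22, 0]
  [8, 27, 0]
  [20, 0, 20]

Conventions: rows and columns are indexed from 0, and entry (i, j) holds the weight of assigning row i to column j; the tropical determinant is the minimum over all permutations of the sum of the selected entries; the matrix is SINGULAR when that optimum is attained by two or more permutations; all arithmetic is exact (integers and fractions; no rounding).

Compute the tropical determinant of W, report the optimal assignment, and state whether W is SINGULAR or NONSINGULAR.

σ = (0, 1, 2): 3 + 27 + 20 = 50
σ = (0, 2, 1): 3 + 0 + 0 = 3
σ = (1, 0, 2): 22 + 8 + 20 = 50
σ = (1, 2, 0): 22 + 0 + 20 = 42
σ = (2, 0, 1): 0 + 8 + 0 = 8
σ = (2, 1, 0): 0 + 27 + 20 = 47
Optimal value attained by: σ = (0, 2, 1).
Answer: det⊕(W) = 3; verdict: NONSINGULAR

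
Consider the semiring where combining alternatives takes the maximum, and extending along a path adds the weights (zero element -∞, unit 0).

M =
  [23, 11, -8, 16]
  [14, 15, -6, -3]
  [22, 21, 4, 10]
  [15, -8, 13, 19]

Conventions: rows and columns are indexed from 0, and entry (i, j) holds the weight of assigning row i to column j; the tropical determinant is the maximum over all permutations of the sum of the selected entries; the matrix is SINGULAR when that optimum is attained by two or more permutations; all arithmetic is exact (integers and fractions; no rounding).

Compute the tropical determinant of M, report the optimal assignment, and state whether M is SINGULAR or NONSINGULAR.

σ = (0, 1, 2, 3): 23 + 15 + 4 + 19 = 61
σ = (0, 1, 3, 2): 23 + 15 + 10 + 13 = 61
σ = (0, 2, 1, 3): 23 + (-6) + 21 + 19 = 57
σ = (0, 2, 3, 1): 23 + (-6) + 10 + (-8) = 19
σ = (0, 3, 1, 2): 23 + (-3) + 21 + 13 = 54
σ = (0, 3, 2, 1): 23 + (-3) + 4 + (-8) = 16
σ = (1, 0, 2, 3): 11 + 14 + 4 + 19 = 48
σ = (1, 0, 3, 2): 11 + 14 + 10 + 13 = 48
σ = (1, 2, 0, 3): 11 + (-6) + 22 + 19 = 46
σ = (1, 2, 3, 0): 11 + (-6) + 10 + 15 = 30
σ = (1, 3, 0, 2): 11 + (-3) + 22 + 13 = 43
σ = (1, 3, 2, 0): 11 + (-3) + 4 + 15 = 27
σ = (2, 0, 1, 3): (-8) + 14 + 21 + 19 = 46
σ = (2, 0, 3, 1): (-8) + 14 + 10 + (-8) = 8
σ = (2, 1, 0, 3): (-8) + 15 + 22 + 19 = 48
σ = (2, 1, 3, 0): (-8) + 15 + 10 + 15 = 32
σ = (2, 3, 0, 1): (-8) + (-3) + 22 + (-8) = 3
σ = (2, 3, 1, 0): (-8) + (-3) + 21 + 15 = 25
σ = (3, 0, 1, 2): 16 + 14 + 21 + 13 = 64
σ = (3, 0, 2, 1): 16 + 14 + 4 + (-8) = 26
σ = (3, 1, 0, 2): 16 + 15 + 22 + 13 = 66
σ = (3, 1, 2, 0): 16 + 15 + 4 + 15 = 50
σ = (3, 2, 0, 1): 16 + (-6) + 22 + (-8) = 24
σ = (3, 2, 1, 0): 16 + (-6) + 21 + 15 = 46
Optimal value attained by: σ = (3, 1, 0, 2).
Answer: det⊕(M) = 66; verdict: NONSINGULAR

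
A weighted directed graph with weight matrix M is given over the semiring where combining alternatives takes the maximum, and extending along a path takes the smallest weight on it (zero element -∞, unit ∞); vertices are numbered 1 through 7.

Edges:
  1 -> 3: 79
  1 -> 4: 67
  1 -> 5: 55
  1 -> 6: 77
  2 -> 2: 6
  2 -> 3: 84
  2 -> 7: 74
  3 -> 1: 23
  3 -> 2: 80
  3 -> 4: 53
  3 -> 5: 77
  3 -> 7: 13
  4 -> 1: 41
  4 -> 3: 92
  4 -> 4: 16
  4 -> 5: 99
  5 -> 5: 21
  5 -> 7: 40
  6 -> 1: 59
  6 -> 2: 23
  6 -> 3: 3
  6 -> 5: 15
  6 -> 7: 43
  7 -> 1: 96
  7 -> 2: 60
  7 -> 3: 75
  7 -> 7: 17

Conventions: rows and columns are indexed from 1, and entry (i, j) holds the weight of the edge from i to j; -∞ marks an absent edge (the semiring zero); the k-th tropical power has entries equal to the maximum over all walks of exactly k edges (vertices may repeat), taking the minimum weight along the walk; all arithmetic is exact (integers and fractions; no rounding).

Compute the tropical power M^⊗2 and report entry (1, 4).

M^⊗2:
  [59, 79, 67, 53, 77, -∞, 43]
  [74, 80, 74, 53, 77, -∞, 17]
  [41, 13, 80, 23, 53, 23, 74]
  [23, 80, 41, 53, 77, 41, 40]
  [40, 40, 40, -∞, 21, -∞, 21]
  [43, 43, 59, 59, 55, 59, 23]
  [23, 75, 79, 67, 75, 77, 60]
Key observation: the optimum is the walk 1->3->4, with weight 79 min 53 = 53.
Optimal value attained by: walk 1->3->4.
Answer: (M^⊗2)[1][4] = 53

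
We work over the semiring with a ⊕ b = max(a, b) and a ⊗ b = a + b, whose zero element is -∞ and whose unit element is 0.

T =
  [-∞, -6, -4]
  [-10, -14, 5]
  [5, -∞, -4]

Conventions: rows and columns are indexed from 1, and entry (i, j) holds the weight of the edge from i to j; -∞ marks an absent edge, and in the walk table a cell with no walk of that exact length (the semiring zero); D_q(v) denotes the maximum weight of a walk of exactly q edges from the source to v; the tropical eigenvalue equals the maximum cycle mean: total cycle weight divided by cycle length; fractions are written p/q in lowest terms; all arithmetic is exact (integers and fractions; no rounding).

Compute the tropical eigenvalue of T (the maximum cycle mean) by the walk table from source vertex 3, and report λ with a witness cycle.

q=0: [-∞, -∞, 0]
q=1: [5, -∞, -4]
q=2: [1, -1, 1]
q=3: [6, -5, 4]
Optimal cycle mean attained by: cycle 1->2->3->1, total (-6) + 5 + 5, length 3.
Answer: λ = 4/3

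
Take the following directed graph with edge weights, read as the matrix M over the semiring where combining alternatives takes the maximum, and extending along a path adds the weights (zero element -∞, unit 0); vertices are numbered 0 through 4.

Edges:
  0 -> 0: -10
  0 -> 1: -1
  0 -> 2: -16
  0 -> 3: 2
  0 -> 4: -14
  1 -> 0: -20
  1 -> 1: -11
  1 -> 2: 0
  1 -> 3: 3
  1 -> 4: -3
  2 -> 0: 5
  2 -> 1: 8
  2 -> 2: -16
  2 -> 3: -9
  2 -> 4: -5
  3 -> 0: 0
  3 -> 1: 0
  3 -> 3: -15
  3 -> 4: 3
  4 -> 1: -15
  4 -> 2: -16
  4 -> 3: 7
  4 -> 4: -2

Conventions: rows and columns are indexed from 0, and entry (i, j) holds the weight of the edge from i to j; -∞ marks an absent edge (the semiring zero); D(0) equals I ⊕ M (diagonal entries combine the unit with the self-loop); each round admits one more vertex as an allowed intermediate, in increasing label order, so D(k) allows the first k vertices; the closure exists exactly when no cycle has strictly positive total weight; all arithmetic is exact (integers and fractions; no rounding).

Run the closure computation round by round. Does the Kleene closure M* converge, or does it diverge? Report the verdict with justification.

D(0):
  [0, -1, -16, 2, -14]
  [-20, 0, 0, 3, -3]
  [5, 8, 0, -9, -5]
  [0, 0, -∞, 0, 3]
  [-∞, -15, -16, 7, 0]
Detection: at round 1, diagonal entry (3, 3) turns strictly positive.
Key observation: the cycle 3->0->3 has total weight 0 + 2, which is strictly positive.
Answer: DIVERGES — positive cycle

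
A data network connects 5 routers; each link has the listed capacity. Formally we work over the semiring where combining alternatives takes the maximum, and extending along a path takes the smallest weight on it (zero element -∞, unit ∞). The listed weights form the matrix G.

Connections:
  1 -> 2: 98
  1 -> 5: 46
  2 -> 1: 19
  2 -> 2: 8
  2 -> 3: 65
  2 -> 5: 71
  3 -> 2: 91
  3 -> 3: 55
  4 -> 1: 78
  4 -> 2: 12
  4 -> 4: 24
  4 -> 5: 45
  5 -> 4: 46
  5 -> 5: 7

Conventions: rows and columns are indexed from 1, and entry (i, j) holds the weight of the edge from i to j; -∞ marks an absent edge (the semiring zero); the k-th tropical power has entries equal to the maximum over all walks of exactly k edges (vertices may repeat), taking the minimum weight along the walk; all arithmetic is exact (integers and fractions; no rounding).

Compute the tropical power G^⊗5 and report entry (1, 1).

G^⊗2:
  [19, 8, 65, 46, 71]
  [8, 65, 55, 46, 19]
  [19, 55, 65, -∞, 71]
  [24, 78, 12, 45, 46]
  [46, 12, -∞, 24, 45]
G^⊗3:
  [46, 65, 55, 46, 45]
  [46, 55, 65, 24, 65]
  [19, 65, 55, 46, 55]
  [45, 24, 65, 46, 71]
  [24, 46, 12, 45, 46]
G^⊗4:
  [46, 55, 65, 45, 65]
  [24, 65, 55, 46, 55]
  [46, 55, 65, 46, 65]
  [46, 65, 55, 46, 45]
  [45, 24, 46, 46, 46]
G^⊗5:
  [45, 65, 55, 46, 55]
  [46, 55, 65, 46, 65]
  [46, 65, 55, 46, 55]
  [46, 55, 65, 45, 65]
  [46, 46, 46, 46, 45]
Key observation: the optimum is the walk 1->5->4->5->4->1, with weight 46 min 46 min 45 min 46 min 78 = 45.
Optimal value attained by: walk 1->5->4->5->4->1.
Answer: (G^⊗5)[1][1] = 45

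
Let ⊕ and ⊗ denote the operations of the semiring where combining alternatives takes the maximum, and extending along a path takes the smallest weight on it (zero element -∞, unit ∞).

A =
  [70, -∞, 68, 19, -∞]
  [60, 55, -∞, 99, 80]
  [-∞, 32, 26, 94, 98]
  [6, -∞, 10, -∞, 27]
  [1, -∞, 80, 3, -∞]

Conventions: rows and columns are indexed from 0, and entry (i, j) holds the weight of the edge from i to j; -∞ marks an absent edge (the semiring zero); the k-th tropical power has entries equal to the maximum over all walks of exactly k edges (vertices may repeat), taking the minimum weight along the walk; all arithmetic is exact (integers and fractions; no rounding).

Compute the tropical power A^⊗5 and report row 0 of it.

A^⊗2:
  [70, 32, 68, 68, 68]
  [60, 55, 80, 55, 55]
  [32, 32, 80, 32, 32]
  [6, 10, 27, 10, 10]
  [3, 32, 26, 80, 80]
A^⊗3:
  [70, 32, 68, 68, 68]
  [60, 55, 60, 80, 80]
  [32, 32, 32, 80, 80]
  [10, 27, 26, 27, 27]
  [32, 32, 80, 32, 32]
A^⊗4:
  [70, 32, 68, 68, 68]
  [60, 55, 80, 60, 60]
  [32, 32, 80, 32, 32]
  [27, 27, 27, 27, 27]
  [32, 32, 32, 80, 80]
A^⊗5:
  [70, 32, 68, 68, 68]
  [60, 55, 60, 80, 80]
  [32, 32, 32, 80, 80]
  [27, 27, 27, 27, 27]
  [32, 32, 80, 32, 32]
Answer: row 0 of A^⊗5 = [70, 32, 68, 68, 68]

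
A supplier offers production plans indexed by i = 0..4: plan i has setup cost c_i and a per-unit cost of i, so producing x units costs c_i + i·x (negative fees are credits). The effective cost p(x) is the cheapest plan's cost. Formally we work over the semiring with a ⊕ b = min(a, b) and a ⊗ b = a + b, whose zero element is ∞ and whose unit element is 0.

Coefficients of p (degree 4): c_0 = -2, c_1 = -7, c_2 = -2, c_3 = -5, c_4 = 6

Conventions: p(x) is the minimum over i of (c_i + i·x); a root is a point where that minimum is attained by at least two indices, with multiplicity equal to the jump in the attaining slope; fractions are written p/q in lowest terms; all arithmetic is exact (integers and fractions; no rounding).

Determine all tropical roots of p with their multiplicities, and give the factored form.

hull edge (i=0, c=-2) to (i=1, c=-7): slope -5, span 1
hull edge (i=1, c=-7) to (i=3, c=-5): slope 1, span 2
hull edge (i=3, c=-5) to (i=4, c=6): slope 11, span 1
Factored form: p(x) = 6 ⊗ (x ⊕ (-11)) ⊗ (x ⊕ (-1)) ⊗ (x ⊕ (-1)) ⊗ (x ⊕ 5)
Answer: roots = -11 (mult 1), -1 (mult 2), 5 (mult 1)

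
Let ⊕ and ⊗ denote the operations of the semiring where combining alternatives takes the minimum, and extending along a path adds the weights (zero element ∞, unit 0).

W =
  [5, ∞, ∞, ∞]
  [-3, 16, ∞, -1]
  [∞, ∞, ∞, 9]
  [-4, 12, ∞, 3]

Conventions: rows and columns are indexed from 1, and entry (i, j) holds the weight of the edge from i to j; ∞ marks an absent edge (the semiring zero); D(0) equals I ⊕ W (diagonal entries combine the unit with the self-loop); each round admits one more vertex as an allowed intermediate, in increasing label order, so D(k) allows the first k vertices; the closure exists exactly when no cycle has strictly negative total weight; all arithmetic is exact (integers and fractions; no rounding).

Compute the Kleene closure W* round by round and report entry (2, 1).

D(0):
  [0, ∞, ∞, ∞]
  [-3, 0, ∞, -1]
  [∞, ∞, 0, 9]
  [-4, 12, ∞, 0]
D(1):
  [0, ∞, ∞, ∞]
  [-3, 0, ∞, -1]
  [∞, ∞, 0, 9]
  [-4, 12, ∞, 0]
D(2):
  [0, ∞, ∞, ∞]
  [-3, 0, ∞, -1]
  [∞, ∞, 0, 9]
  [-4, 12, ∞, 0]
D(3):
  [0, ∞, ∞, ∞]
  [-3, 0, ∞, -1]
  [∞, ∞, 0, 9]
  [-4, 12, ∞, 0]
D(4):
  [0, ∞, ∞, ∞]
  [-5, 0, ∞, -1]
  [5, 21, 0, 9]
  [-4, 12, ∞, 0]
Answer: W*[2][1] = -5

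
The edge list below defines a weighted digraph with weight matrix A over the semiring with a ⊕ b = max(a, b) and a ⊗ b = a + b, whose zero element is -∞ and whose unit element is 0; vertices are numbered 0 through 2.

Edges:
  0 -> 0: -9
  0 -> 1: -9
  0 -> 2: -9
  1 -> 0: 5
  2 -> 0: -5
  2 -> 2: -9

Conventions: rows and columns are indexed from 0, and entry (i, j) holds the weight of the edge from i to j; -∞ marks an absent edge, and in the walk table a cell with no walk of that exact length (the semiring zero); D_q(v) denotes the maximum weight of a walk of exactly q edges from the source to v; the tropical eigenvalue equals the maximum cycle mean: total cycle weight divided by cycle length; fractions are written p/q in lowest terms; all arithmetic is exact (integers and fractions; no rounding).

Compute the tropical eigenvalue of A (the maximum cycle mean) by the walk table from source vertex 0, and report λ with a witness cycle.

q=0: [0, -∞, -∞]
q=1: [-9, -9, -9]
q=2: [-4, -18, -18]
q=3: [-13, -13, -13]
Optimal cycle mean attained by: cycle 0->1->0, total (-9) + 5, length 2.
Answer: λ = -2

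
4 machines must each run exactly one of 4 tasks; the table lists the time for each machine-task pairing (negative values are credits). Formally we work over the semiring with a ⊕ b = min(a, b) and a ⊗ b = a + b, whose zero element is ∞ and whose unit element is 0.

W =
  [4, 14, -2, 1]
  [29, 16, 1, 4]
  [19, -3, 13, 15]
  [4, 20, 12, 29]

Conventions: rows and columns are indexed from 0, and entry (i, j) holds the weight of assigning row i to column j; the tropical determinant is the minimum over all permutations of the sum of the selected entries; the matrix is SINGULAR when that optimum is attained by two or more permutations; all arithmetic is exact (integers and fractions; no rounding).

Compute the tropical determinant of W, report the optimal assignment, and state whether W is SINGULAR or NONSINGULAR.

σ = (0, 1, 2, 3): 4 + 16 + 13 + 29 = 62
σ = (0, 1, 3, 2): 4 + 16 + 15 + 12 = 47
σ = (0, 2, 1, 3): 4 + 1 + (-3) + 29 = 31
σ = (0, 2, 3, 1): 4 + 1 + 15 + 20 = 40
σ = (0, 3, 1, 2): 4 + 4 + (-3) + 12 = 17
σ = (0, 3, 2, 1): 4 + 4 + 13 + 20 = 41
σ = (1, 0, 2, 3): 14 + 29 + 13 + 29 = 85
σ = (1, 0, 3, 2): 14 + 29 + 15 + 12 = 70
σ = (1, 2, 0, 3): 14 + 1 + 19 + 29 = 63
σ = (1, 2, 3, 0): 14 + 1 + 15 + 4 = 34
σ = (1, 3, 0, 2): 14 + 4 + 19 + 12 = 49
σ = (1, 3, 2, 0): 14 + 4 + 13 + 4 = 35
σ = (2, 0, 1, 3): (-2) + 29 + (-3) + 29 = 53
σ = (2, 0, 3, 1): (-2) + 29 + 15 + 20 = 62
σ = (2, 1, 0, 3): (-2) + 16 + 19 + 29 = 62
σ = (2, 1, 3, 0): (-2) + 16 + 15 + 4 = 33
σ = (2, 3, 0, 1): (-2) + 4 + 19 + 20 = 41
σ = (2, 3, 1, 0): (-2) + 4 + (-3) + 4 = 3
σ = (3, 0, 1, 2): 1 + 29 + (-3) + 12 = 39
σ = (3, 0, 2, 1): 1 + 29 + 13 + 20 = 63
σ = (3, 1, 0, 2): 1 + 16 + 19 + 12 = 48
σ = (3, 1, 2, 0): 1 + 16 + 13 + 4 = 34
σ = (3, 2, 0, 1): 1 + 1 + 19 + 20 = 41
σ = (3, 2, 1, 0): 1 + 1 + (-3) + 4 = 3
Optimal value attained by: σ = (2, 3, 1, 0).
Answer: det⊕(W) = 3; verdict: SINGULAR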